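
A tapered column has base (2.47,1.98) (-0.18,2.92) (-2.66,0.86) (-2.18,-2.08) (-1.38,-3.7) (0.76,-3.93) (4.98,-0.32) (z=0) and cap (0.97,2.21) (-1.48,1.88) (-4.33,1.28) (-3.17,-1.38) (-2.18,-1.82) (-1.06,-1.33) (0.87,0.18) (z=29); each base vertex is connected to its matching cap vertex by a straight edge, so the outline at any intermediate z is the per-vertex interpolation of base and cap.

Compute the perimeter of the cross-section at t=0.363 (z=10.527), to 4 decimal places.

Cross-section at t=0.363: each vertex is (1-t)·p0[i] + t·p1[i].
  v1: (1-0.363)·(2.47,1.98) + 0.363·(0.97,2.21) = (1.9255,2.0635)
  v2: (1-0.363)·(-0.18,2.92) + 0.363·(-1.48,1.88) = (-0.6519,2.5425)
  v3: (1-0.363)·(-2.66,0.86) + 0.363·(-4.33,1.28) = (-3.2662,1.0125)
  v4: (1-0.363)·(-2.18,-2.08) + 0.363·(-3.17,-1.38) = (-2.5394,-1.8259)
  v5: (1-0.363)·(-1.38,-3.7) + 0.363·(-2.18,-1.82) = (-1.6704,-3.0176)
  v6: (1-0.363)·(0.76,-3.93) + 0.363·(-1.06,-1.33) = (0.0993,-2.9862)
  v7: (1-0.363)·(4.98,-0.32) + 0.363·(0.87,0.18) = (3.4881,-0.1385)
Perimeter = Σ |v_{i+1} − v_i|:
  edge 1→2: √(-2.5774² + 0.4790²) = 2.6215 (running 2.6215)
  edge 2→3: √(-2.6143² + -1.5300²) = 3.0291 (running 5.6507)
  edge 3→4: √(0.7268² + -2.8384²) = 2.9299 (running 8.5806)
  edge 4→5: √(0.8690² + -1.1917²) = 1.4748 (running 10.0554)
  edge 5→6: √(1.7697² + 0.0314²) = 1.7700 (running 11.8255)
  edge 6→7: √(3.3887² + 2.8477²) = 4.4264 (running 16.2518)
  edge 7→1: √(-1.5626² + 2.2020²) = 2.7001 (running 18.9519)
Perimeter = 18.9519

Perimeter at t=0.363: 18.9519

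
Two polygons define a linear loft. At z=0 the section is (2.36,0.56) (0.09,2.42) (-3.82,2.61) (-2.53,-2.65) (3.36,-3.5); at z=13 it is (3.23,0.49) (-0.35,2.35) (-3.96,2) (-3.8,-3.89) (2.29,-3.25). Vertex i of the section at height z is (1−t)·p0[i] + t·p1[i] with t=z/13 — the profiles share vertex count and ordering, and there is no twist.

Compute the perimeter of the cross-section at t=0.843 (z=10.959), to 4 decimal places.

Perimeter at t=0.843: 23.2360

Cross-section at t=0.843: each vertex is (1-t)·p0[i] + t·p1[i].
  v1: (1-0.843)·(2.36,0.56) + 0.843·(3.23,0.49) = (3.0934,0.5010)
  v2: (1-0.843)·(0.09,2.42) + 0.843·(-0.35,2.35) = (-0.2809,2.3610)
  v3: (1-0.843)·(-3.82,2.61) + 0.843·(-3.96,2) = (-3.9380,2.0958)
  v4: (1-0.843)·(-2.53,-2.65) + 0.843·(-3.8,-3.89) = (-3.6006,-3.6953)
  v5: (1-0.843)·(3.36,-3.5) + 0.843·(2.29,-3.25) = (2.4580,-3.2893)
Perimeter = Σ |v_{i+1} − v_i|:
  edge 1→2: √(-3.3743² + 1.8600²) = 3.8530 (running 3.8530)
  edge 2→3: √(-3.6571² + -0.2652²) = 3.6667 (running 7.5197)
  edge 3→4: √(0.3374² + -5.7911²) = 5.8009 (running 13.3206)
  edge 4→5: √(6.0586² + 0.4061²) = 6.0722 (running 19.3928)
  edge 5→1: √(0.6354² + 3.7902²) = 3.8431 (running 23.2360)
Perimeter = 23.2360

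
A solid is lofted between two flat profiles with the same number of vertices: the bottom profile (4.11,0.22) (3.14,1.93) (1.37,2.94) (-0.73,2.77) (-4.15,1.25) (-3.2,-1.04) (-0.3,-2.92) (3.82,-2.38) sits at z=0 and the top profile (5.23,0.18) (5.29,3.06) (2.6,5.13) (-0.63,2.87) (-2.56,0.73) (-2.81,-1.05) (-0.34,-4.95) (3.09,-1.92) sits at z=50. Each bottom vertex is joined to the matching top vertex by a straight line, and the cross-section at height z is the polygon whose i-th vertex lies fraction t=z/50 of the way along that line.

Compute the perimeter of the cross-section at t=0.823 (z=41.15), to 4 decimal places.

Perimeter at t=0.823: 25.8576

Cross-section at t=0.823: each vertex is (1-t)·p0[i] + t·p1[i].
  v1: (1-0.823)·(4.11,0.22) + 0.823·(5.23,0.18) = (5.0318,0.1871)
  v2: (1-0.823)·(3.14,1.93) + 0.823·(5.29,3.06) = (4.9095,2.8600)
  v3: (1-0.823)·(1.37,2.94) + 0.823·(2.6,5.13) = (2.3823,4.7424)
  v4: (1-0.823)·(-0.73,2.77) + 0.823·(-0.63,2.87) = (-0.6477,2.8523)
  v5: (1-0.823)·(-4.15,1.25) + 0.823·(-2.56,0.73) = (-2.8414,0.8220)
  v6: (1-0.823)·(-3.2,-1.04) + 0.823·(-2.81,-1.05) = (-2.8790,-1.0482)
  v7: (1-0.823)·(-0.3,-2.92) + 0.823·(-0.34,-4.95) = (-0.3329,-4.5907)
  v8: (1-0.823)·(3.82,-2.38) + 0.823·(3.09,-1.92) = (3.2192,-2.0014)
Perimeter = Σ |v_{i+1} − v_i|:
  edge 1→2: √(-0.1223² + 2.6729²) = 2.6757 (running 2.6757)
  edge 2→3: √(-2.5272² + 1.8824²) = 3.1512 (running 5.8269)
  edge 3→4: √(-3.0300² + -1.8901²) = 3.5712 (running 9.3980)
  edge 4→5: √(-2.1937² + -2.0303²) = 2.9890 (running 12.3871)
  edge 5→6: √(-0.0376² + -1.8703²) = 1.8706 (running 14.2577)
  edge 6→7: √(2.5461² + -3.5425²) = 4.3625 (running 18.6203)
  edge 7→8: √(3.5521² + 2.5893²) = 4.3957 (running 23.0159)
  edge 8→1: √(1.8126² + 2.1885²) = 2.8416 (running 25.8576)
Perimeter = 25.8576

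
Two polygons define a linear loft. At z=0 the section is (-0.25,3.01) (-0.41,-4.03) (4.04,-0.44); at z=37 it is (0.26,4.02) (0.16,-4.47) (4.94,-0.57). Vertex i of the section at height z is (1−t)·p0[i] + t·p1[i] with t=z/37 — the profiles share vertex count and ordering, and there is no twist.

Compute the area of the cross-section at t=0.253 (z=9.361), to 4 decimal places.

Cross-section at t=0.253: each vertex is (1-t)·p0[i] + t·p1[i].
  v1: (1-0.253)·(-0.25,3.01) + 0.253·(0.26,4.02) = (-0.1210,3.2655)
  v2: (1-0.253)·(-0.41,-4.03) + 0.253·(0.16,-4.47) = (-0.2658,-4.1413)
  v3: (1-0.253)·(4.04,-0.44) + 0.253·(4.94,-0.57) = (4.2677,-0.4729)
Shoelace sum Σ(x_i·y_{i+1} − x_{i+1}·y_i):
  i=1: -0.1210·-4.1413 − -0.2658·3.2655 = +1.3689 (running +1.3689)
  i=2: -0.2658·-0.4729 − 4.2677·-4.1413 = +17.7996 (running +19.1685)
  i=3: 4.2677·3.2655 − -0.1210·-0.4729 = +13.8791 (running +33.0476)
Area = |Σ|/2 = |33.0476|/2 = 16.5238

Area at t=0.253: 16.5238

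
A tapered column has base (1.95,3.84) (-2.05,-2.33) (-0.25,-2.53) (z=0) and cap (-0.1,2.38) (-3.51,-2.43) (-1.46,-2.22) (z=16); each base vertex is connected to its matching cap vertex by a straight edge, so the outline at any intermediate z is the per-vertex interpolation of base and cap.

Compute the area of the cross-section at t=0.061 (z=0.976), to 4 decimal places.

Area at t=0.061: 5.8716

Cross-section at t=0.061: each vertex is (1-t)·p0[i] + t·p1[i].
  v1: (1-0.061)·(1.95,3.84) + 0.061·(-0.1,2.38) = (1.8250,3.7509)
  v2: (1-0.061)·(-2.05,-2.33) + 0.061·(-3.51,-2.43) = (-2.1391,-2.3361)
  v3: (1-0.061)·(-0.25,-2.53) + 0.061·(-1.46,-2.22) = (-0.3238,-2.5111)
Shoelace sum Σ(x_i·y_{i+1} − x_{i+1}·y_i):
  i=1: 1.8250·-2.3361 − -2.1391·3.7509 = +3.7602 (running +3.7602)
  i=2: -2.1391·-2.5111 − -0.3238·-2.3361 = +4.6149 (running +8.3751)
  i=3: -0.3238·3.7509 − 1.8250·-2.5111 = +3.3680 (running +11.7432)
Area = |Σ|/2 = |11.7432|/2 = 5.8716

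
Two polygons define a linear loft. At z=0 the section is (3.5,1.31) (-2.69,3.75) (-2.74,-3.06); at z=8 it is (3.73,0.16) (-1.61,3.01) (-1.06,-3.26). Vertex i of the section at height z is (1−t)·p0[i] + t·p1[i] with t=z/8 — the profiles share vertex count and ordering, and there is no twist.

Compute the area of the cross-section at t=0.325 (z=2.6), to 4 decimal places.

Cross-section at t=0.325: each vertex is (1-t)·p0[i] + t·p1[i].
  v1: (1-0.325)·(3.5,1.31) + 0.325·(3.73,0.16) = (3.5748,0.9363)
  v2: (1-0.325)·(-2.69,3.75) + 0.325·(-1.61,3.01) = (-2.3390,3.5095)
  v3: (1-0.325)·(-2.74,-3.06) + 0.325·(-1.06,-3.26) = (-2.1940,-3.1250)
Shoelace sum Σ(x_i·y_{i+1} − x_{i+1}·y_i):
  i=1: 3.5748·3.5095 − -2.3390·0.9363 = +14.7355 (running +14.7355)
  i=2: -2.3390·-3.1250 − -2.1940·3.5095 = +15.0092 (running +29.7447)
  i=3: -2.1940·0.9363 − 3.5748·-3.1250 = +9.1170 (running +38.8617)
Area = |Σ|/2 = |38.8617|/2 = 19.4308

Area at t=0.325: 19.4308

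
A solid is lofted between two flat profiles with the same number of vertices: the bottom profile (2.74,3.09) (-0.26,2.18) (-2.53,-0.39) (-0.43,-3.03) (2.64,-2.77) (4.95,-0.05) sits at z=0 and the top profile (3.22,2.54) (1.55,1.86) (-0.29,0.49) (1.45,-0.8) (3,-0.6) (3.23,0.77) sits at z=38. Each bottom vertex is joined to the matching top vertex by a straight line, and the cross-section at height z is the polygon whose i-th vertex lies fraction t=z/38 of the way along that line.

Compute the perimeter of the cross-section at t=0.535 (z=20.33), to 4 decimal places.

Cross-section at t=0.535: each vertex is (1-t)·p0[i] + t·p1[i].
  v1: (1-0.535)·(2.74,3.09) + 0.535·(3.22,2.54) = (2.9968,2.7957)
  v2: (1-0.535)·(-0.26,2.18) + 0.535·(1.55,1.86) = (0.7084,2.0088)
  v3: (1-0.535)·(-2.53,-0.39) + 0.535·(-0.29,0.49) = (-1.3316,0.0808)
  v4: (1-0.535)·(-0.43,-3.03) + 0.535·(1.45,-0.8) = (0.5758,-1.8369)
  v5: (1-0.535)·(2.64,-2.77) + 0.535·(3,-0.6) = (2.8326,-1.6090)
  v6: (1-0.535)·(4.95,-0.05) + 0.535·(3.23,0.77) = (4.0298,0.3887)
Perimeter = Σ |v_{i+1} − v_i|:
  edge 1→2: √(-2.2885² + -0.7870²) = 2.4200 (running 2.4200)
  edge 2→3: √(-2.0400² + -1.9280²) = 2.8069 (running 5.2269)
  edge 3→4: √(1.9074² + -1.9177²) = 2.7048 (running 7.9317)
  edge 4→5: √(2.2568² + 0.2279²) = 2.2683 (running 10.1999)
  edge 5→6: √(1.1972² + 1.9977²) = 2.3290 (running 12.5289)
  edge 6→1: √(-1.0330² + 2.4070²) = 2.6193 (running 15.1483)
Perimeter = 15.1483

Perimeter at t=0.535: 15.1483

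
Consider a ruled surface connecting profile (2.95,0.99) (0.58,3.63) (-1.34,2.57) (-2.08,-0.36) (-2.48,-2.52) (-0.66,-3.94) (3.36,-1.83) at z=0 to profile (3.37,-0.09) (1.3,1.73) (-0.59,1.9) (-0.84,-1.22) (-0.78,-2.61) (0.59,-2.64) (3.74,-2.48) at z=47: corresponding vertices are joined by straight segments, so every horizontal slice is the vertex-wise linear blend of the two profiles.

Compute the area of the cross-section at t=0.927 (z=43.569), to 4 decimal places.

Area at t=0.927: 17.3091

Cross-section at t=0.927: each vertex is (1-t)·p0[i] + t·p1[i].
  v1: (1-0.927)·(2.95,0.99) + 0.927·(3.37,-0.09) = (3.3393,-0.0112)
  v2: (1-0.927)·(0.58,3.63) + 0.927·(1.3,1.73) = (1.2474,1.8687)
  v3: (1-0.927)·(-1.34,2.57) + 0.927·(-0.59,1.9) = (-0.6447,1.9489)
  v4: (1-0.927)·(-2.08,-0.36) + 0.927·(-0.84,-1.22) = (-0.9305,-1.1572)
  v5: (1-0.927)·(-2.48,-2.52) + 0.927·(-0.78,-2.61) = (-0.9041,-2.6034)
  v6: (1-0.927)·(-0.66,-3.94) + 0.927·(0.59,-2.64) = (0.4988,-2.7349)
  v7: (1-0.927)·(3.36,-1.83) + 0.927·(3.74,-2.48) = (3.7123,-2.4325)
Shoelace sum Σ(x_i·y_{i+1} − x_{i+1}·y_i):
  i=1: 3.3393·1.8687 − 1.2474·-0.0112 = +6.2541 (running +6.2541)
  i=2: 1.2474·1.9489 − -0.6447·1.8687 = +3.6360 (running +9.8901)
  i=3: -0.6447·-1.1572 − -0.9305·1.9489 = +2.5596 (running +12.4498)
  i=4: -0.9305·-2.6034 − -0.9041·-1.1572 = +1.3763 (running +13.8261)
  i=5: -0.9041·-2.7349 − 0.4988·-2.6034 = +3.7711 (running +17.5971)
  i=6: 0.4988·-2.4325 − 3.7123·-2.7349 = +8.9394 (running +26.5366)
  i=7: 3.7123·-0.0112 − 3.3393·-2.4325 = +8.0817 (running +34.6182)
Area = |Σ|/2 = |34.6182|/2 = 17.3091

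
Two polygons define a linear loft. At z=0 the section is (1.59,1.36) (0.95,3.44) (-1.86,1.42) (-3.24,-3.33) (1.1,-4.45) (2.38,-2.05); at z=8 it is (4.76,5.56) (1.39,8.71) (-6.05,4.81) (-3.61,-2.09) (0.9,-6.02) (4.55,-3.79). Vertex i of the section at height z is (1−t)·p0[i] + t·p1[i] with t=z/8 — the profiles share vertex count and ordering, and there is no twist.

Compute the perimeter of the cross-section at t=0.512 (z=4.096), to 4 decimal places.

Cross-section at t=0.512: each vertex is (1-t)·p0[i] + t·p1[i].
  v1: (1-0.512)·(1.59,1.36) + 0.512·(4.76,5.56) = (3.2130,3.5104)
  v2: (1-0.512)·(0.95,3.44) + 0.512·(1.39,8.71) = (1.1753,6.1382)
  v3: (1-0.512)·(-1.86,1.42) + 0.512·(-6.05,4.81) = (-4.0053,3.1557)
  v4: (1-0.512)·(-3.24,-3.33) + 0.512·(-3.61,-2.09) = (-3.4294,-2.6951)
  v5: (1-0.512)·(1.1,-4.45) + 0.512·(0.9,-6.02) = (0.9976,-5.2538)
  v6: (1-0.512)·(2.38,-2.05) + 0.512·(4.55,-3.79) = (3.4910,-2.9409)
Perimeter = Σ |v_{i+1} − v_i|:
  edge 1→2: √(-2.0378² + 2.6278²) = 3.3254 (running 3.3254)
  edge 2→3: √(-5.1806² + -2.9826²) = 5.9778 (running 9.3031)
  edge 3→4: √(0.5758² + -5.8508²) = 5.8791 (running 15.1822)
  edge 4→5: √(4.4270² + -2.5587²) = 5.1133 (running 20.2955)
  edge 5→6: √(2.4934² + 2.3130²) = 3.4010 (running 23.6965)
  edge 6→1: √(-0.2780² + 6.4513²) = 6.4573 (running 30.1538)
Perimeter = 30.1538

Perimeter at t=0.512: 30.1538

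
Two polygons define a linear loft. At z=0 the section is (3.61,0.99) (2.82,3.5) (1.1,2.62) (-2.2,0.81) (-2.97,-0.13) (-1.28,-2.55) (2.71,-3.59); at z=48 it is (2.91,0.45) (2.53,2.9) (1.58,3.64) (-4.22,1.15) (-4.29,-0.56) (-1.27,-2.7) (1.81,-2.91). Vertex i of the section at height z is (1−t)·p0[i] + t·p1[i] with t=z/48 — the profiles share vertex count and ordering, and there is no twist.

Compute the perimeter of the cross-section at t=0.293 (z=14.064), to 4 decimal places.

Cross-section at t=0.293: each vertex is (1-t)·p0[i] + t·p1[i].
  v1: (1-0.293)·(3.61,0.99) + 0.293·(2.91,0.45) = (3.4049,0.8318)
  v2: (1-0.293)·(2.82,3.5) + 0.293·(2.53,2.9) = (2.7350,3.3242)
  v3: (1-0.293)·(1.1,2.62) + 0.293·(1.58,3.64) = (1.2406,2.9189)
  v4: (1-0.293)·(-2.2,0.81) + 0.293·(-4.22,1.15) = (-2.7919,0.9096)
  v5: (1-0.293)·(-2.97,-0.13) + 0.293·(-4.29,-0.56) = (-3.3568,-0.2560)
  v6: (1-0.293)·(-1.28,-2.55) + 0.293·(-1.27,-2.7) = (-1.2771,-2.5939)
  v7: (1-0.293)·(2.71,-3.59) + 0.293·(1.81,-2.91) = (2.4463,-3.3908)
Perimeter = Σ |v_{i+1} − v_i|:
  edge 1→2: √(-0.6699² + 2.4924²) = 2.5809 (running 2.5809)
  edge 2→3: √(-1.4944² + -0.4053²) = 1.5484 (running 4.1293)
  edge 3→4: √(-4.0325² + -2.0092²) = 4.5053 (running 8.6346)
  edge 4→5: √(-0.5649² + -1.1656²) = 1.2953 (running 9.9299)
  edge 5→6: √(2.0797² + -2.3380²) = 3.1291 (running 13.0590)
  edge 6→7: √(3.7234² + -0.7968²) = 3.8077 (running 16.8666)
  edge 7→1: √(0.9586² + 4.2225²) = 4.3300 (running 21.1966)
Perimeter = 21.1966

Perimeter at t=0.293: 21.1966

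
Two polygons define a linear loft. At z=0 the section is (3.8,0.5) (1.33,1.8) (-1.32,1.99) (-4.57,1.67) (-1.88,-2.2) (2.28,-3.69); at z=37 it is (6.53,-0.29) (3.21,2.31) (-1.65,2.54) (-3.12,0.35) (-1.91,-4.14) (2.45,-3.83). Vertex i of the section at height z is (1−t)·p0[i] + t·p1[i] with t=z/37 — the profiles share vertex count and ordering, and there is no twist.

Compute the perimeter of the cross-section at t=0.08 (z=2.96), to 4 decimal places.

Cross-section at t=0.08: each vertex is (1-t)·p0[i] + t·p1[i].
  v1: (1-0.08)·(3.8,0.5) + 0.08·(6.53,-0.29) = (4.0184,0.4368)
  v2: (1-0.08)·(1.33,1.8) + 0.08·(3.21,2.31) = (1.4804,1.8408)
  v3: (1-0.08)·(-1.32,1.99) + 0.08·(-1.65,2.54) = (-1.3464,2.0340)
  v4: (1-0.08)·(-4.57,1.67) + 0.08·(-3.12,0.35) = (-4.4540,1.5644)
  v5: (1-0.08)·(-1.88,-2.2) + 0.08·(-1.91,-4.14) = (-1.8824,-2.3552)
  v6: (1-0.08)·(2.28,-3.69) + 0.08·(2.45,-3.83) = (2.2936,-3.7012)
Perimeter = Σ |v_{i+1} − v_i|:
  edge 1→2: √(-2.5380² + 1.4040²) = 2.9005 (running 2.9005)
  edge 2→3: √(-2.8268² + 0.1932²) = 2.8334 (running 5.7339)
  edge 3→4: √(-3.1076² + -0.4696²) = 3.1429 (running 8.8767)
  edge 4→5: √(2.5716² + -3.9196²) = 4.6879 (running 13.5646)
  edge 5→6: √(4.1760² + -1.3460²) = 4.3876 (running 17.9522)
  edge 6→1: √(1.7248² + 4.1380²) = 4.4831 (running 22.4353)
Perimeter = 22.4353

Perimeter at t=0.08: 22.4353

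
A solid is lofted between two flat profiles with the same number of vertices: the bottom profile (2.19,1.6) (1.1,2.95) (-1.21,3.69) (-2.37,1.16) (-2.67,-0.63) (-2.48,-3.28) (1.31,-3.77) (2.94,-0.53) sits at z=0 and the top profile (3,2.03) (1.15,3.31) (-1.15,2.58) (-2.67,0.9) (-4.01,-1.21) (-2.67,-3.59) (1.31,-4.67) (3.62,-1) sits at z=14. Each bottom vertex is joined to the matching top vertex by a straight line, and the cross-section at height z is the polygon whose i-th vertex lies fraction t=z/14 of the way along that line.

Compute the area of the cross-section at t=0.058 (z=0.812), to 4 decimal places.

Cross-section at t=0.058: each vertex is (1-t)·p0[i] + t·p1[i].
  v1: (1-0.058)·(2.19,1.6) + 0.058·(3,2.03) = (2.2370,1.6249)
  v2: (1-0.058)·(1.1,2.95) + 0.058·(1.15,3.31) = (1.1029,2.9709)
  v3: (1-0.058)·(-1.21,3.69) + 0.058·(-1.15,2.58) = (-1.2065,3.6256)
  v4: (1-0.058)·(-2.37,1.16) + 0.058·(-2.67,0.9) = (-2.3874,1.1449)
  v5: (1-0.058)·(-2.67,-0.63) + 0.058·(-4.01,-1.21) = (-2.7477,-0.6636)
  v6: (1-0.058)·(-2.48,-3.28) + 0.058·(-2.67,-3.59) = (-2.4910,-3.2980)
  v7: (1-0.058)·(1.31,-3.77) + 0.058·(1.31,-4.67) = (1.3100,-3.8222)
  v8: (1-0.058)·(2.94,-0.53) + 0.058·(3.62,-1) = (2.9794,-0.5573)
Shoelace sum Σ(x_i·y_{i+1} − x_{i+1}·y_i):
  i=1: 2.2370·2.9709 − 1.1029·1.6249 = +4.8537 (running +4.8537)
  i=2: 1.1029·3.6256 − -1.2065·2.9709 = +7.5831 (running +12.4368)
  i=3: -1.2065·1.1449 − -2.3874·3.6256 = +7.2744 (running +19.7112)
  i=4: -2.3874·-0.6636 − -2.7477·1.1449 = +4.7303 (running +24.4415)
  i=5: -2.7477·-3.2980 − -2.4910·-0.6636 = +7.4088 (running +31.8503)
  i=6: -2.4910·-3.8222 − 1.3100·-3.2980 = +13.8415 (running +45.6918)
  i=7: 1.3100·-0.5573 − 2.9794·-3.8222 = +10.6580 (running +56.3498)
  i=8: 2.9794·1.6249 − 2.2370·-0.5573 = +6.0880 (running +62.4378)
Area = |Σ|/2 = |62.4378|/2 = 31.2189

Area at t=0.058: 31.2189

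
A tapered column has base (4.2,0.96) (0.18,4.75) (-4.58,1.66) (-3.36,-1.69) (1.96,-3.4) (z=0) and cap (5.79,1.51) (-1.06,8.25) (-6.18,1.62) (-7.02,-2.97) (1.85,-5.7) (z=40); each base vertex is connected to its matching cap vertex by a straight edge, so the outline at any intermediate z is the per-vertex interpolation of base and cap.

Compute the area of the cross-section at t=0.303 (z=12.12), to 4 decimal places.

Cross-section at t=0.303: each vertex is (1-t)·p0[i] + t·p1[i].
  v1: (1-0.303)·(4.2,0.96) + 0.303·(5.79,1.51) = (4.6818,1.1267)
  v2: (1-0.303)·(0.18,4.75) + 0.303·(-1.06,8.25) = (-0.1957,5.8105)
  v3: (1-0.303)·(-4.58,1.66) + 0.303·(-6.18,1.62) = (-5.0648,1.6479)
  v4: (1-0.303)·(-3.36,-1.69) + 0.303·(-7.02,-2.97) = (-4.4690,-2.0778)
  v5: (1-0.303)·(1.96,-3.4) + 0.303·(1.85,-5.7) = (1.9267,-4.0969)
Shoelace sum Σ(x_i·y_{i+1} − x_{i+1}·y_i):
  i=1: 4.6818·5.8105 − -0.1957·1.1267 = +27.4239 (running +27.4239)
  i=2: -0.1957·1.6479 − -5.0648·5.8105 = +29.1065 (running +56.5304)
  i=3: -5.0648·-2.0778 − -4.4690·1.6479 = +17.8882 (running +74.4186)
  i=4: -4.4690·-4.0969 − 1.9267·-2.0778 = +22.3123 (running +96.7309)
  i=5: 1.9267·1.1267 − 4.6818·-4.0969 = +21.3514 (running +118.0823)
Area = |Σ|/2 = |118.0823|/2 = 59.0412

Area at t=0.303: 59.0412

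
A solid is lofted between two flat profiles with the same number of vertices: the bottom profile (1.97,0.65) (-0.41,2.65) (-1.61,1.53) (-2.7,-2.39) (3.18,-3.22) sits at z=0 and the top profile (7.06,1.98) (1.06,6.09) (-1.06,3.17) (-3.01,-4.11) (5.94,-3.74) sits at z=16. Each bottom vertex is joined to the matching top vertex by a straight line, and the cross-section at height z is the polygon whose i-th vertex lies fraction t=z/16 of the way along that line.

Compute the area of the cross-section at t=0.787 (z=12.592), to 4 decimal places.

Area at t=0.787: 56.6802

Cross-section at t=0.787: each vertex is (1-t)·p0[i] + t·p1[i].
  v1: (1-0.787)·(1.97,0.65) + 0.787·(7.06,1.98) = (5.9758,1.6967)
  v2: (1-0.787)·(-0.41,2.65) + 0.787·(1.06,6.09) = (0.7469,5.3573)
  v3: (1-0.787)·(-1.61,1.53) + 0.787·(-1.06,3.17) = (-1.1772,2.8207)
  v4: (1-0.787)·(-2.7,-2.39) + 0.787·(-3.01,-4.11) = (-2.9440,-3.7436)
  v5: (1-0.787)·(3.18,-3.22) + 0.787·(5.94,-3.74) = (5.3521,-3.6292)
Shoelace sum Σ(x_i·y_{i+1} − x_{i+1}·y_i):
  i=1: 5.9758·5.3573 − 0.7469·1.6967 = +30.7469 (running +30.7469)
  i=2: 0.7469·2.8207 − -1.1772·5.3573 = +8.4131 (running +39.1600)
  i=3: -1.1772·-3.7436 − -2.9440·2.8207 = +12.7108 (running +51.8708)
  i=4: -2.9440·-3.6292 − 5.3521·-3.7436 = +30.7208 (running +82.5916)
  i=5: 5.3521·1.6967 − 5.9758·-3.6292 = +30.7687 (running +113.3603)
Area = |Σ|/2 = |113.3603|/2 = 56.6802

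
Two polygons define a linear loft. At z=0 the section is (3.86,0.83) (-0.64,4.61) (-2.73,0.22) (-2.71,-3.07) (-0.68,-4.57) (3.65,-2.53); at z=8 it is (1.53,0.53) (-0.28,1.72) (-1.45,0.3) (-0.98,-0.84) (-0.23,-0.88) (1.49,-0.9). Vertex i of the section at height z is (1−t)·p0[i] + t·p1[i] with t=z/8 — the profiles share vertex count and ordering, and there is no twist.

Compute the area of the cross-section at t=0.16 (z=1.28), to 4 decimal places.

Area at t=0.16: 32.8677

Cross-section at t=0.16: each vertex is (1-t)·p0[i] + t·p1[i].
  v1: (1-0.16)·(3.86,0.83) + 0.16·(1.53,0.53) = (3.4872,0.7820)
  v2: (1-0.16)·(-0.64,4.61) + 0.16·(-0.28,1.72) = (-0.5824,4.1476)
  v3: (1-0.16)·(-2.73,0.22) + 0.16·(-1.45,0.3) = (-2.5252,0.2328)
  v4: (1-0.16)·(-2.71,-3.07) + 0.16·(-0.98,-0.84) = (-2.4332,-2.7132)
  v5: (1-0.16)·(-0.68,-4.57) + 0.16·(-0.23,-0.88) = (-0.6080,-3.9796)
  v6: (1-0.16)·(3.65,-2.53) + 0.16·(1.49,-0.9) = (3.3044,-2.2692)
Shoelace sum Σ(x_i·y_{i+1} − x_{i+1}·y_i):
  i=1: 3.4872·4.1476 − -0.5824·0.7820 = +14.9189 (running +14.9189)
  i=2: -0.5824·0.2328 − -2.5252·4.1476 = +10.3379 (running +25.2569)
  i=3: -2.5252·-2.7132 − -2.4332·0.2328 = +7.4178 (running +32.6747)
  i=4: -2.4332·-3.9796 − -0.6080·-2.7132 = +8.0335 (running +40.7082)
  i=5: -0.6080·-2.2692 − 3.3044·-3.9796 = +14.5299 (running +55.2381)
  i=6: 3.3044·0.7820 − 3.4872·-2.2692 = +10.4972 (running +65.7353)
Area = |Σ|/2 = |65.7353|/2 = 32.8677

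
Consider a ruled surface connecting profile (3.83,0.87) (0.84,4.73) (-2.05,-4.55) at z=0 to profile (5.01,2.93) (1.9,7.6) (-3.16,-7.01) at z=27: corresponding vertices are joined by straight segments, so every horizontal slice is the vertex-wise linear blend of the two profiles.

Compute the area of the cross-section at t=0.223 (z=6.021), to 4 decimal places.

Area at t=0.223: 22.6070

Cross-section at t=0.223: each vertex is (1-t)·p0[i] + t·p1[i].
  v1: (1-0.223)·(3.83,0.87) + 0.223·(5.01,2.93) = (4.0931,1.3294)
  v2: (1-0.223)·(0.84,4.73) + 0.223·(1.9,7.6) = (1.0764,5.3700)
  v3: (1-0.223)·(-2.05,-4.55) + 0.223·(-3.16,-7.01) = (-2.2975,-5.0986)
Shoelace sum Σ(x_i·y_{i+1} − x_{i+1}·y_i):
  i=1: 4.0931·5.3700 − 1.0764·1.3294 = +20.5493 (running +20.5493)
  i=2: 1.0764·-5.0986 − -2.2975·5.3700 = +6.8497 (running +27.3990)
  i=3: -2.2975·1.3294 − 4.0931·-5.0986 = +17.8149 (running +45.2139)
Area = |Σ|/2 = |45.2139|/2 = 22.6070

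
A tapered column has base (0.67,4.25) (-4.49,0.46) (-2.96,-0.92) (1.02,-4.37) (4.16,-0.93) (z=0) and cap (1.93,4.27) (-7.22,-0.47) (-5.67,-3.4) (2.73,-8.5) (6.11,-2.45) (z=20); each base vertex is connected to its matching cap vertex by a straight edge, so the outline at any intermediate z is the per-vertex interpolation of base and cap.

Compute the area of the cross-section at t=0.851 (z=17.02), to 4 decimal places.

Area at t=0.851: 82.7531

Cross-section at t=0.851: each vertex is (1-t)·p0[i] + t·p1[i].
  v1: (1-0.851)·(0.67,4.25) + 0.851·(1.93,4.27) = (1.7423,4.2670)
  v2: (1-0.851)·(-4.49,0.46) + 0.851·(-7.22,-0.47) = (-6.8132,-0.3314)
  v3: (1-0.851)·(-2.96,-0.92) + 0.851·(-5.67,-3.4) = (-5.2662,-3.0305)
  v4: (1-0.851)·(1.02,-4.37) + 0.851·(2.73,-8.5) = (2.4752,-7.8846)
  v5: (1-0.851)·(4.16,-0.93) + 0.851·(6.11,-2.45) = (5.8194,-2.2235)
Shoelace sum Σ(x_i·y_{i+1} − x_{i+1}·y_i):
  i=1: 1.7423·-0.3314 − -6.8132·4.2670 = +28.4948 (running +28.4948)
  i=2: -6.8132·-3.0305 − -5.2662·-0.3314 = +18.9020 (running +47.3967)
  i=3: -5.2662·-7.8846 − 2.4752·-3.0305 = +49.0232 (running +96.4199)
  i=4: 2.4752·-2.2235 − 5.8194·-7.8846 = +40.3805 (running +136.8005)
  i=5: 5.8194·4.2670 − 1.7423·-2.2235 = +28.7057 (running +165.5061)
Area = |Σ|/2 = |165.5061|/2 = 82.7531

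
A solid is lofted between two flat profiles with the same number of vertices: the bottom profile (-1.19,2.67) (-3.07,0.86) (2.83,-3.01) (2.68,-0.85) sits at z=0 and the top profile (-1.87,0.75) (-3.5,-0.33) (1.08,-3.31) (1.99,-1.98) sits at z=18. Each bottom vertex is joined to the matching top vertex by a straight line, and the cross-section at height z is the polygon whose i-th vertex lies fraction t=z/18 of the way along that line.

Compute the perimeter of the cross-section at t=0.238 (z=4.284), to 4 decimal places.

Perimeter at t=0.238: 16.1950

Cross-section at t=0.238: each vertex is (1-t)·p0[i] + t·p1[i].
  v1: (1-0.238)·(-1.19,2.67) + 0.238·(-1.87,0.75) = (-1.3518,2.2130)
  v2: (1-0.238)·(-3.07,0.86) + 0.238·(-3.5,-0.33) = (-3.1723,0.5768)
  v3: (1-0.238)·(2.83,-3.01) + 0.238·(1.08,-3.31) = (2.4135,-3.0814)
  v4: (1-0.238)·(2.68,-0.85) + 0.238·(1.99,-1.98) = (2.5158,-1.1189)
Perimeter = Σ |v_{i+1} − v_i|:
  edge 1→2: √(-1.8205² + -1.6363²) = 2.4478 (running 2.4478)
  edge 2→3: √(5.5858² + -3.6582²) = 6.6771 (running 9.1249)
  edge 3→4: √(0.1023² + 1.9625²) = 1.9651 (running 11.0900)
  edge 4→1: √(-3.8676² + 3.3320²) = 5.1050 (running 16.1950)
Perimeter = 16.1950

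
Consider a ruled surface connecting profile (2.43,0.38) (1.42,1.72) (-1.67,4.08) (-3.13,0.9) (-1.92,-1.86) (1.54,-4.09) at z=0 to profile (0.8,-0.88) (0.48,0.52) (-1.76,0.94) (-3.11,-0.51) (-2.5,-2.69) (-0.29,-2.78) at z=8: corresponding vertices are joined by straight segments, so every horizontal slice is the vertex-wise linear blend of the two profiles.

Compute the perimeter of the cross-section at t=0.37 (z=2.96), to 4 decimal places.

Cross-section at t=0.37: each vertex is (1-t)·p0[i] + t·p1[i].
  v1: (1-0.37)·(2.43,0.38) + 0.37·(0.8,-0.88) = (1.8269,-0.0862)
  v2: (1-0.37)·(1.42,1.72) + 0.37·(0.48,0.52) = (1.0722,1.2760)
  v3: (1-0.37)·(-1.67,4.08) + 0.37·(-1.76,0.94) = (-1.7033,2.9182)
  v4: (1-0.37)·(-3.13,0.9) + 0.37·(-3.11,-0.51) = (-3.1226,0.3783)
  v5: (1-0.37)·(-1.92,-1.86) + 0.37·(-2.5,-2.69) = (-2.1346,-2.1671)
  v6: (1-0.37)·(1.54,-4.09) + 0.37·(-0.29,-2.78) = (0.8629,-3.6053)
Perimeter = Σ |v_{i+1} − v_i|:
  edge 1→2: √(-0.7547² + 1.3622²) = 1.5573 (running 1.5573)
  edge 2→3: √(-2.7755² + 1.6422²) = 3.2249 (running 4.7822)
  edge 3→4: √(-1.4193² + -2.5399²) = 2.9096 (running 7.6918)
  edge 4→5: √(0.9880² + -2.5454²) = 2.7304 (running 10.4222)
  edge 5→6: √(2.9975² + -1.4382²) = 3.3247 (running 13.7469)
  edge 6→1: √(0.9640² + 3.5191²) = 3.6487 (running 17.3956)
Perimeter = 17.3956

Perimeter at t=0.37: 17.3956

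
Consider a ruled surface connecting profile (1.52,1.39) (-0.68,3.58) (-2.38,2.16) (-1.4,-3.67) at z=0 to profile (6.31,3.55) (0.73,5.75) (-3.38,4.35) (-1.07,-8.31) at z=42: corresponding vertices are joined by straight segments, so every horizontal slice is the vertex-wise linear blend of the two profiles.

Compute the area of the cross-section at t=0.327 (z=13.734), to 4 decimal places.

Cross-section at t=0.327: each vertex is (1-t)·p0[i] + t·p1[i].
  v1: (1-0.327)·(1.52,1.39) + 0.327·(6.31,3.55) = (3.0863,2.0963)
  v2: (1-0.327)·(-0.68,3.58) + 0.327·(0.73,5.75) = (-0.2189,4.2896)
  v3: (1-0.327)·(-2.38,2.16) + 0.327·(-3.38,4.35) = (-2.7070,2.8761)
  v4: (1-0.327)·(-1.4,-3.67) + 0.327·(-1.07,-8.31) = (-1.2921,-5.1873)
Shoelace sum Σ(x_i·y_{i+1} − x_{i+1}·y_i):
  i=1: 3.0863·4.2896 − -0.2189·2.0963 = +13.6980 (running +13.6980)
  i=2: -0.2189·2.8761 − -2.7070·4.2896 = +10.9822 (running +24.6803)
  i=3: -2.7070·-5.1873 − -1.2921·2.8761 = +17.7582 (running +42.4385)
  i=4: -1.2921·2.0963 − 3.0863·-5.1873 = +13.3010 (running +55.7395)
Area = |Σ|/2 = |55.7395|/2 = 27.8697

Area at t=0.327: 27.8697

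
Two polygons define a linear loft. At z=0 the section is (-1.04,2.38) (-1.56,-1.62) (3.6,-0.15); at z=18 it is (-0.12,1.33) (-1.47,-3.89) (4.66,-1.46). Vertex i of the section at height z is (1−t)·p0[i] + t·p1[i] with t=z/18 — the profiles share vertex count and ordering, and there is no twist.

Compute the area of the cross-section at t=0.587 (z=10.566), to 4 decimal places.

Area at t=0.587: 12.4862

Cross-section at t=0.587: each vertex is (1-t)·p0[i] + t·p1[i].
  v1: (1-0.587)·(-1.04,2.38) + 0.587·(-0.12,1.33) = (-0.5000,1.7637)
  v2: (1-0.587)·(-1.56,-1.62) + 0.587·(-1.47,-3.89) = (-1.5072,-2.9525)
  v3: (1-0.587)·(3.6,-0.15) + 0.587·(4.66,-1.46) = (4.2222,-0.9190)
Shoelace sum Σ(x_i·y_{i+1} − x_{i+1}·y_i):
  i=1: -0.5000·-2.9525 − -1.5072·1.7637 = +4.1342 (running +4.1342)
  i=2: -1.5072·-0.9190 − 4.2222·-2.9525 = +13.8511 (running +17.9854)
  i=3: 4.2222·1.7637 − -0.5000·-0.9190 = +6.9871 (running +24.9724)
Area = |Σ|/2 = |24.9724|/2 = 12.4862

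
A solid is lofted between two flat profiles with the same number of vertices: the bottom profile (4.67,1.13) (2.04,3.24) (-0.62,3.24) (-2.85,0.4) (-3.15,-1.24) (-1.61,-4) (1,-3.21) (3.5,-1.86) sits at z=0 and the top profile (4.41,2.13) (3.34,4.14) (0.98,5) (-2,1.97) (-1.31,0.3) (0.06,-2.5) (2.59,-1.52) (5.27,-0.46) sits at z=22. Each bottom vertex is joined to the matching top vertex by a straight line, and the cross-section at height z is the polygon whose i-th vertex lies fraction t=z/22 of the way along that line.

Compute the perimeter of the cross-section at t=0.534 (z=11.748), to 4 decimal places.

Perimeter at t=0.534: 22.3802

Cross-section at t=0.534: each vertex is (1-t)·p0[i] + t·p1[i].
  v1: (1-0.534)·(4.67,1.13) + 0.534·(4.41,2.13) = (4.5312,1.6640)
  v2: (1-0.534)·(2.04,3.24) + 0.534·(3.34,4.14) = (2.7342,3.7206)
  v3: (1-0.534)·(-0.62,3.24) + 0.534·(0.98,5) = (0.2344,4.1798)
  v4: (1-0.534)·(-2.85,0.4) + 0.534·(-2,1.97) = (-2.3961,1.2384)
  v5: (1-0.534)·(-3.15,-1.24) + 0.534·(-1.31,0.3) = (-2.1674,-0.4176)
  v6: (1-0.534)·(-1.61,-4) + 0.534·(0.06,-2.5) = (-0.7182,-3.1990)
  v7: (1-0.534)·(1,-3.21) + 0.534·(2.59,-1.52) = (1.8491,-2.3075)
  v8: (1-0.534)·(3.5,-1.86) + 0.534·(5.27,-0.46) = (4.4452,-1.1124)
Perimeter = Σ |v_{i+1} − v_i|:
  edge 1→2: √(-1.7970² + 2.0566²) = 2.7311 (running 2.7311)
  edge 2→3: √(-2.4998² + 0.4592²) = 2.5416 (running 5.2727)
  edge 3→4: √(-2.6305² + -2.9415²) = 3.9461 (running 9.2188)
  edge 4→5: √(0.2287² + -1.6560²) = 1.6717 (running 10.8905)
  edge 5→6: √(1.4492² + -2.7814²) = 3.1363 (running 14.0268)
  edge 6→7: √(2.5673² + 0.8915²) = 2.7177 (running 16.7444)
  edge 7→8: √(2.5961² + 1.1951²) = 2.8580 (running 19.6025)
  edge 8→1: √(0.0860² + 2.7764²) = 2.7777 (running 22.3802)
Perimeter = 22.3802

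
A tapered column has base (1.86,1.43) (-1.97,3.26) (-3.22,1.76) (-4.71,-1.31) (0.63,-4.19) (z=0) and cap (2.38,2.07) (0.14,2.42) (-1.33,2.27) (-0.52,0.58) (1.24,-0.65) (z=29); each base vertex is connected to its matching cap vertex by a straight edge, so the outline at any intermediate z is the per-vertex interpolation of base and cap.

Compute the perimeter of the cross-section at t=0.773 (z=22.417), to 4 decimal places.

Perimeter at t=0.773: 12.8094

Cross-section at t=0.773: each vertex is (1-t)·p0[i] + t·p1[i].
  v1: (1-0.773)·(1.86,1.43) + 0.773·(2.38,2.07) = (2.2620,1.9247)
  v2: (1-0.773)·(-1.97,3.26) + 0.773·(0.14,2.42) = (-0.3390,2.6107)
  v3: (1-0.773)·(-3.22,1.76) + 0.773·(-1.33,2.27) = (-1.7590,2.1542)
  v4: (1-0.773)·(-4.71,-1.31) + 0.773·(-0.52,0.58) = (-1.4711,0.1510)
  v5: (1-0.773)·(0.63,-4.19) + 0.773·(1.24,-0.65) = (1.1015,-1.4536)
Perimeter = Σ |v_{i+1} − v_i|:
  edge 1→2: √(-2.6009² + 0.6860²) = 2.6899 (running 2.6899)
  edge 2→3: √(-1.4201² + -0.4564²) = 1.4916 (running 4.1815)
  edge 3→4: √(0.2879² + -2.0033²) = 2.0238 (running 6.2053)
  edge 4→5: √(2.5727² + -1.6046²) = 3.0320 (running 9.2373)
  edge 5→1: √(1.1604² + 3.3783²) = 3.5720 (running 12.8094)
Perimeter = 12.8094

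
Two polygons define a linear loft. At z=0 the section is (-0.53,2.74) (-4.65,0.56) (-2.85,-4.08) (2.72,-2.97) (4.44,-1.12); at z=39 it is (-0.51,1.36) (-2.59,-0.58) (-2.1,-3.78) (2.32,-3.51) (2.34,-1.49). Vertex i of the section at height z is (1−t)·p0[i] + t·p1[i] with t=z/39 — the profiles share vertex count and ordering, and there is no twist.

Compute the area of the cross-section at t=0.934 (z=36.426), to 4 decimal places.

Area at t=0.934: 18.9454

Cross-section at t=0.934: each vertex is (1-t)·p0[i] + t·p1[i].
  v1: (1-0.934)·(-0.53,2.74) + 0.934·(-0.51,1.36) = (-0.5113,1.4511)
  v2: (1-0.934)·(-4.65,0.56) + 0.934·(-2.59,-0.58) = (-2.7260,-0.5048)
  v3: (1-0.934)·(-2.85,-4.08) + 0.934·(-2.1,-3.78) = (-2.1495,-3.7998)
  v4: (1-0.934)·(2.72,-2.97) + 0.934·(2.32,-3.51) = (2.3464,-3.4744)
  v5: (1-0.934)·(4.44,-1.12) + 0.934·(2.34,-1.49) = (2.4786,-1.4656)
Shoelace sum Σ(x_i·y_{i+1} − x_{i+1}·y_i):
  i=1: -0.5113·-0.5048 − -2.7260·1.4511 = +4.2137 (running +4.2137)
  i=2: -2.7260·-3.7998 − -2.1495·-0.5048 = +9.2731 (running +13.4868)
  i=3: -2.1495·-3.4744 − 2.3464·-3.7998 = +16.3840 (running +29.8708)
  i=4: 2.3464·-1.4656 − 2.4786·-3.4744 = +5.1727 (running +35.0435)
  i=5: 2.4786·1.4511 − -0.5113·-1.4656 = +2.8473 (running +37.8908)
Area = |Σ|/2 = |37.8908|/2 = 18.9454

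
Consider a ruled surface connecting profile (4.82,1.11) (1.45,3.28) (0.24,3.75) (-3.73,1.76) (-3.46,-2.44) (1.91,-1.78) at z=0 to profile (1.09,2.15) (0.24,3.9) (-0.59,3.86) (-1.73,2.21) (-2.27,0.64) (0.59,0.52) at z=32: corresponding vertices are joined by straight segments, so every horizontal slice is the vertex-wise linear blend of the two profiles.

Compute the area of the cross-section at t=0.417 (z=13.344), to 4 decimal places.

Area at t=0.417: 21.3723

Cross-section at t=0.417: each vertex is (1-t)·p0[i] + t·p1[i].
  v1: (1-0.417)·(4.82,1.11) + 0.417·(1.09,2.15) = (3.2646,1.5437)
  v2: (1-0.417)·(1.45,3.28) + 0.417·(0.24,3.9) = (0.9454,3.5385)
  v3: (1-0.417)·(0.24,3.75) + 0.417·(-0.59,3.86) = (-0.1061,3.7959)
  v4: (1-0.417)·(-3.73,1.76) + 0.417·(-1.73,2.21) = (-2.8960,1.9476)
  v5: (1-0.417)·(-3.46,-2.44) + 0.417·(-2.27,0.64) = (-2.9638,-1.1556)
  v6: (1-0.417)·(1.91,-1.78) + 0.417·(0.59,0.52) = (1.3596,-0.8209)
Shoelace sum Σ(x_i·y_{i+1} − x_{i+1}·y_i):
  i=1: 3.2646·3.5385 − 0.9454·1.5437 = +10.0924 (running +10.0924)
  i=2: 0.9454·3.7959 − -0.1061·3.5385 = +3.9642 (running +14.0566)
  i=3: -0.1061·1.9476 − -2.8960·3.7959 = +10.7862 (running +24.8428)
  i=4: -2.8960·-1.1556 − -2.9638·1.9476 = +9.1191 (running +33.9619)
  i=5: -2.9638·-0.8209 − 1.3596·-1.1556 = +4.0041 (running +37.9661)
  i=6: 1.3596·1.5437 − 3.2646·-0.8209 = +4.7786 (running +42.7447)
Area = |Σ|/2 = |42.7447|/2 = 21.3723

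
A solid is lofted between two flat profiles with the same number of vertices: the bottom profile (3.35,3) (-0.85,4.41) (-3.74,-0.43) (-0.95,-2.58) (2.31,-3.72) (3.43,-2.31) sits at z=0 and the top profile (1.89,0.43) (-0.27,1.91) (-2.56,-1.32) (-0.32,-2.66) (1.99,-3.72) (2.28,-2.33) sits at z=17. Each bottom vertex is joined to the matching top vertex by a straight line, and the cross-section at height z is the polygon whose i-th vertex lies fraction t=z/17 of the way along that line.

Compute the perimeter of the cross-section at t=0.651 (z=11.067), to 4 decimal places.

Perimeter at t=0.651: 18.7150

Cross-section at t=0.651: each vertex is (1-t)·p0[i] + t·p1[i].
  v1: (1-0.651)·(3.35,3) + 0.651·(1.89,0.43) = (2.3995,1.3269)
  v2: (1-0.651)·(-0.85,4.41) + 0.651·(-0.27,1.91) = (-0.4724,2.7825)
  v3: (1-0.651)·(-3.74,-0.43) + 0.651·(-2.56,-1.32) = (-2.9718,-1.0094)
  v4: (1-0.651)·(-0.95,-2.58) + 0.651·(-0.32,-2.66) = (-0.5399,-2.6321)
  v5: (1-0.651)·(2.31,-3.72) + 0.651·(1.99,-3.72) = (2.1017,-3.7200)
  v6: (1-0.651)·(3.43,-2.31) + 0.651·(2.28,-2.33) = (2.6814,-2.3230)
Perimeter = Σ |v_{i+1} − v_i|:
  edge 1→2: √(-2.8720² + 1.4556²) = 3.2198 (running 3.2198)
  edge 2→3: √(-2.4994² + -3.7919²) = 4.5415 (running 7.7613)
  edge 3→4: √(2.4320² + -1.6227²) = 2.9236 (running 10.6849)
  edge 4→5: √(2.6416² + -1.0879²) = 2.8568 (running 13.5417)
  edge 5→6: √(0.5797² + 1.3970²) = 1.5125 (running 15.0542)
  edge 6→1: √(-0.2818² + 3.6500²) = 3.6608 (running 18.7150)
Perimeter = 18.7150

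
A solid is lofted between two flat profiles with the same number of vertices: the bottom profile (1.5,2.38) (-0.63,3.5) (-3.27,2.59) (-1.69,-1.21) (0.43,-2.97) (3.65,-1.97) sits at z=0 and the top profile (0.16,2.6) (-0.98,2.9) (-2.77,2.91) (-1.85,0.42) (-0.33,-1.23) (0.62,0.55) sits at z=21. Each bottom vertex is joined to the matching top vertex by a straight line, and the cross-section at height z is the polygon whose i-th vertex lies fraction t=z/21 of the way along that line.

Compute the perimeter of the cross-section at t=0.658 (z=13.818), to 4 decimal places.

Cross-section at t=0.658: each vertex is (1-t)·p0[i] + t·p1[i].
  v1: (1-0.658)·(1.5,2.38) + 0.658·(0.16,2.6) = (0.6183,2.5248)
  v2: (1-0.658)·(-0.63,3.5) + 0.658·(-0.98,2.9) = (-0.8603,3.1052)
  v3: (1-0.658)·(-3.27,2.59) + 0.658·(-2.77,2.91) = (-2.9410,2.8006)
  v4: (1-0.658)·(-1.69,-1.21) + 0.658·(-1.85,0.42) = (-1.7953,-0.1375)
  v5: (1-0.658)·(0.43,-2.97) + 0.658·(-0.33,-1.23) = (-0.0701,-1.8251)
  v6: (1-0.658)·(3.65,-1.97) + 0.658·(0.62,0.55) = (1.6563,-0.3118)
Perimeter = Σ |v_{i+1} − v_i|:
  edge 1→2: √(-1.4786² + 0.5804²) = 1.5884 (running 1.5884)
  edge 2→3: √(-2.0807² + -0.3046²) = 2.1029 (running 3.6913)
  edge 3→4: √(1.1457² + -2.9380²) = 3.1535 (running 6.8448)
  edge 4→5: √(1.7252² + -1.6876²) = 2.4134 (running 9.2582)
  edge 5→6: √(1.7263² + 1.5132²) = 2.2957 (running 11.5539)
  edge 6→1: √(-1.0380² + 2.8366²) = 3.0205 (running 14.5744)
Perimeter = 14.5744

Perimeter at t=0.658: 14.5744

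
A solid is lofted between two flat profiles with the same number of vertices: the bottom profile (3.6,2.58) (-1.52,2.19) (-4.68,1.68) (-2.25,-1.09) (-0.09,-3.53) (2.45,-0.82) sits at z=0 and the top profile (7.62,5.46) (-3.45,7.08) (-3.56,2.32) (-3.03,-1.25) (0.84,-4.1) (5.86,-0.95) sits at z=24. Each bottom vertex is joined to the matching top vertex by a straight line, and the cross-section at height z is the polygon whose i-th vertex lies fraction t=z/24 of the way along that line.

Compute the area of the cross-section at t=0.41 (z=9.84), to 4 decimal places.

Cross-section at t=0.41: each vertex is (1-t)·p0[i] + t·p1[i].
  v1: (1-0.41)·(3.6,2.58) + 0.41·(7.62,5.46) = (5.2482,3.7608)
  v2: (1-0.41)·(-1.52,2.19) + 0.41·(-3.45,7.08) = (-2.3113,4.1949)
  v3: (1-0.41)·(-4.68,1.68) + 0.41·(-3.56,2.32) = (-4.2208,1.9424)
  v4: (1-0.41)·(-2.25,-1.09) + 0.41·(-3.03,-1.25) = (-2.5698,-1.1556)
  v5: (1-0.41)·(-0.09,-3.53) + 0.41·(0.84,-4.1) = (0.2913,-3.7637)
  v6: (1-0.41)·(2.45,-0.82) + 0.41·(5.86,-0.95) = (3.8481,-0.8733)
Shoelace sum Σ(x_i·y_{i+1} − x_{i+1}·y_i):
  i=1: 5.2482·4.1949 − -2.3113·3.7608 = +30.7080 (running +30.7080)
  i=2: -2.3113·1.9424 − -4.2208·4.1949 = +13.2164 (running +43.9244)
  i=3: -4.2208·-1.1556 − -2.5698·1.9424 = +9.8691 (running +53.7935)
  i=4: -2.5698·-3.7637 − 0.2913·-1.1556 = +10.0086 (running +63.8021)
  i=5: 0.2913·-0.8733 − 3.8481·-3.7637 = +14.2287 (running +78.0308)
  i=6: 3.8481·3.7608 − 5.2482·-0.8733 = +19.0552 (running +97.0860)
Area = |Σ|/2 = |97.0860|/2 = 48.5430

Area at t=0.41: 48.5430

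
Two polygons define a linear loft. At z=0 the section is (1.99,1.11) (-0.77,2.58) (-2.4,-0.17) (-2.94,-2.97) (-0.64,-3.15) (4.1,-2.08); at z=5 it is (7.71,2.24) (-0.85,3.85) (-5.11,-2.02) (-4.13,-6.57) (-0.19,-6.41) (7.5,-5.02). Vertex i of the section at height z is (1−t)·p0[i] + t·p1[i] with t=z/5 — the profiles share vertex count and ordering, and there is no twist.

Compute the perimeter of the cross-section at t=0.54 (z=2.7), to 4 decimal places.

Cross-section at t=0.54: each vertex is (1-t)·p0[i] + t·p1[i].
  v1: (1-0.54)·(1.99,1.11) + 0.54·(7.71,2.24) = (5.0788,1.7202)
  v2: (1-0.54)·(-0.77,2.58) + 0.54·(-0.85,3.85) = (-0.8132,3.2658)
  v3: (1-0.54)·(-2.4,-0.17) + 0.54·(-5.11,-2.02) = (-3.8634,-1.1690)
  v4: (1-0.54)·(-2.94,-2.97) + 0.54·(-4.13,-6.57) = (-3.5826,-4.9140)
  v5: (1-0.54)·(-0.64,-3.15) + 0.54·(-0.19,-6.41) = (-0.3970,-4.9104)
  v6: (1-0.54)·(4.1,-2.08) + 0.54·(7.5,-5.02) = (5.9360,-3.6676)
Perimeter = Σ |v_{i+1} − v_i|:
  edge 1→2: √(-5.8920² + 1.5456²) = 6.0913 (running 6.0913)
  edge 2→3: √(-3.0502² + -4.4348²) = 5.3825 (running 11.4738)
  edge 3→4: √(0.2808² + -3.7450²) = 3.7555 (running 15.2293)
  edge 4→5: √(3.1856² + 0.0036²) = 3.1856 (running 18.4150)
  edge 5→6: √(6.3330² + 1.2428²) = 6.4538 (running 24.8687)
  edge 6→1: √(-0.8572² + 5.3878²) = 5.4556 (running 30.3243)
Perimeter = 30.3243

Perimeter at t=0.54: 30.3243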